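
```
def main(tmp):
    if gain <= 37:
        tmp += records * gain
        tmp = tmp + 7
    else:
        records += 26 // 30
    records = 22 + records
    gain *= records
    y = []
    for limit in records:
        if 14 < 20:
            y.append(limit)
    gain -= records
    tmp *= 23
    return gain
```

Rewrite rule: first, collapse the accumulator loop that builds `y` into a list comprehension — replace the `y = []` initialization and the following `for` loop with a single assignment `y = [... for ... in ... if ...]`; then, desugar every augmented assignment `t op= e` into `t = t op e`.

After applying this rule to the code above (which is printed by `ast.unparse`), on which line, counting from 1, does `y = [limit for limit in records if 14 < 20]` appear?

Transformed code:
def main(tmp):
    if gain <= 37:
        tmp = tmp + records * gain
        tmp = tmp + 7
    else:
        records = records + 26 // 30
    records = 22 + records
    gain = gain * records
    y = [limit for limit in records if 14 < 20]
    gain = gain - records
    tmp = tmp * 23
    return gain

9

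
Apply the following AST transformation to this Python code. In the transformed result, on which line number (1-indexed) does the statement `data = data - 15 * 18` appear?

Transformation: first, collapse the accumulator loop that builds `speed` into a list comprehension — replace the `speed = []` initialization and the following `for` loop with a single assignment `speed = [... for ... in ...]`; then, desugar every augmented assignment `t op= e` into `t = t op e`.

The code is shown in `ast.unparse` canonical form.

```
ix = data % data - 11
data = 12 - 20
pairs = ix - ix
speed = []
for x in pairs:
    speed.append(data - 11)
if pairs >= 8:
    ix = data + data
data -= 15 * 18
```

Transformed code:
ix = data % data - 11
data = 12 - 20
pairs = ix - ix
speed = [data - 11 for x in pairs]
if pairs >= 8:
    ix = data + data
data = data - 15 * 18

7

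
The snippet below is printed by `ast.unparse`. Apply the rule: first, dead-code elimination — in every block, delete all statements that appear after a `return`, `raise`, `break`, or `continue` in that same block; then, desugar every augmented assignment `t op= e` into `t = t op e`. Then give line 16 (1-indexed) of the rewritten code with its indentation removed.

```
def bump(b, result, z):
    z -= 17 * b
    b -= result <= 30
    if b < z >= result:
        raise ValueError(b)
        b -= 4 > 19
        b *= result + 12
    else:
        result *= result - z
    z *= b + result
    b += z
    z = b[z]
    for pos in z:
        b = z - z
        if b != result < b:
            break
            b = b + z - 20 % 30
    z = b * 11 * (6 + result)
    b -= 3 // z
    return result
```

b = b - 3 // z

Transformed code:
def bump(b, result, z):
    z = z - 17 * b
    b = b - (result <= 30)
    if b < z >= result:
        raise ValueError(b)
    else:
        result = result * (result - z)
    z = z * (b + result)
    b = b + z
    z = b[z]
    for pos in z:
        b = z - z
        if b != result < b:
            break
    z = b * 11 * (6 + result)
    b = b - 3 // z
    return result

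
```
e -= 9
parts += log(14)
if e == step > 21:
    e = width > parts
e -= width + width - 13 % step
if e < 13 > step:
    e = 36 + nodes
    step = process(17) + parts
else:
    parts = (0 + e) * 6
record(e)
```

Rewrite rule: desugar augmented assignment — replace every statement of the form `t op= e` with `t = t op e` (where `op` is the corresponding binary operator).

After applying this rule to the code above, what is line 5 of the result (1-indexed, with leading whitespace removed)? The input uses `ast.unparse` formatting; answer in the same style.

e = e - (width + width - 13 % step)

Transformed code:
e = e - 9
parts = parts + log(14)
if e == step > 21:
    e = width > parts
e = e - (width + width - 13 % step)
if e < 13 > step:
    e = 36 + nodes
    step = process(17) + parts
else:
    parts = (0 + e) * 6
record(e)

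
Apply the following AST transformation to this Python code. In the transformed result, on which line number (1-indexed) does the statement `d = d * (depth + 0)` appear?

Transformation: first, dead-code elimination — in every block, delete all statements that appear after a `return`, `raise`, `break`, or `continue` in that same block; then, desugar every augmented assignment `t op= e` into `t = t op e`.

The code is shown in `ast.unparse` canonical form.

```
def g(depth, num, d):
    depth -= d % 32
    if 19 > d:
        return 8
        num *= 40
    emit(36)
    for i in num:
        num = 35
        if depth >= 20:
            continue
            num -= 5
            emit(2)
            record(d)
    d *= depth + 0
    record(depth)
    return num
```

Transformed code:
def g(depth, num, d):
    depth = depth - d % 32
    if 19 > d:
        return 8
    emit(36)
    for i in num:
        num = 35
        if depth >= 20:
            continue
    d = d * (depth + 0)
    record(depth)
    return num

10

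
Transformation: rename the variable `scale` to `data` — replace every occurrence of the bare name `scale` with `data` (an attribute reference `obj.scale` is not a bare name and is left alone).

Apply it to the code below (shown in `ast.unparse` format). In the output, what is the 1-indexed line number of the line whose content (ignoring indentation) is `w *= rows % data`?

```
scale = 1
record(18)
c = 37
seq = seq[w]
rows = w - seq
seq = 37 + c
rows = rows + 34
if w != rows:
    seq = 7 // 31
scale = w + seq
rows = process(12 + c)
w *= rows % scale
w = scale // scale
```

12

Transformed code:
data = 1
record(18)
c = 37
seq = seq[w]
rows = w - seq
seq = 37 + c
rows = rows + 34
if w != rows:
    seq = 7 // 31
data = w + seq
rows = process(12 + c)
w *= rows % data
w = data // data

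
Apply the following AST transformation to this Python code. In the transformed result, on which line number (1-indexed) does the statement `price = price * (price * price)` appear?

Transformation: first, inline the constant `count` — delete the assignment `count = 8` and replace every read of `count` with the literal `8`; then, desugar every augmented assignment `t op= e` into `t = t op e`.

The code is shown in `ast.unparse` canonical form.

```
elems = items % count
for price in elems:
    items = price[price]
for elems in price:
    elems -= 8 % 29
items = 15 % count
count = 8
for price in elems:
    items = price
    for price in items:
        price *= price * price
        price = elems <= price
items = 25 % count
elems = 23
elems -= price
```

10

Transformed code:
elems = items % 8
for price in elems:
    items = price[price]
for elems in price:
    elems = elems - 8 % 29
items = 15 % 8
for price in elems:
    items = price
    for price in items:
        price = price * (price * price)
        price = elems <= price
items = 25 % 8
elems = 23
elems = elems - price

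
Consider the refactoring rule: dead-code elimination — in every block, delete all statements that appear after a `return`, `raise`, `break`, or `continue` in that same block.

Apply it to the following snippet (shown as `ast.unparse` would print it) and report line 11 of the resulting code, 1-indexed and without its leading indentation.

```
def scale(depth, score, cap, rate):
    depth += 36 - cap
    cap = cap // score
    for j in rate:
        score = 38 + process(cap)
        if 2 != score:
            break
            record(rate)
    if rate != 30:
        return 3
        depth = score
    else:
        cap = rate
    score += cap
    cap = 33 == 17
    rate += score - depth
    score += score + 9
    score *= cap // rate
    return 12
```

Transformed code:
def scale(depth, score, cap, rate):
    depth += 36 - cap
    cap = cap // score
    for j in rate:
        score = 38 + process(cap)
        if 2 != score:
            break
    if rate != 30:
        return 3
    else:
        cap = rate
    score += cap
    cap = 33 == 17
    rate += score - depth
    score += score + 9
    score *= cap // rate
    return 12

cap = rate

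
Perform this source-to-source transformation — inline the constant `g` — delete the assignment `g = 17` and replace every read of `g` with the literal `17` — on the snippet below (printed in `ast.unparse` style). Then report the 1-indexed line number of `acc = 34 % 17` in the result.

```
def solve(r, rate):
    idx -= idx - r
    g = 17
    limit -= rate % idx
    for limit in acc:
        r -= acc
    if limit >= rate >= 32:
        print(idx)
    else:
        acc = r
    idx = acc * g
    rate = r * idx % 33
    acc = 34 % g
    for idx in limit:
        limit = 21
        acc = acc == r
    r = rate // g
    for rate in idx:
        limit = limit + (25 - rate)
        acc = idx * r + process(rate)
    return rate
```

12

Transformed code:
def solve(r, rate):
    idx -= idx - r
    limit -= rate % idx
    for limit in acc:
        r -= acc
    if limit >= rate >= 32:
        print(idx)
    else:
        acc = r
    idx = acc * 17
    rate = r * idx % 33
    acc = 34 % 17
    for idx in limit:
        limit = 21
        acc = acc == r
    r = rate // 17
    for rate in idx:
        limit = limit + (25 - rate)
        acc = idx * r + process(rate)
    return rate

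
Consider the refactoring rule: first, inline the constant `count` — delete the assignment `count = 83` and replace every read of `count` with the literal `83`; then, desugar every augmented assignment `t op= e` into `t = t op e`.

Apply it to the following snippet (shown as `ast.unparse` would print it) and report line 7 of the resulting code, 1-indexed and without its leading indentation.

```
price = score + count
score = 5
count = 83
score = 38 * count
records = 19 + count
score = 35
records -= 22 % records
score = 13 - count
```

Transformed code:
price = score + 83
score = 5
score = 38 * 83
records = 19 + 83
score = 35
records = records - 22 % records
score = 13 - 83

score = 13 - 83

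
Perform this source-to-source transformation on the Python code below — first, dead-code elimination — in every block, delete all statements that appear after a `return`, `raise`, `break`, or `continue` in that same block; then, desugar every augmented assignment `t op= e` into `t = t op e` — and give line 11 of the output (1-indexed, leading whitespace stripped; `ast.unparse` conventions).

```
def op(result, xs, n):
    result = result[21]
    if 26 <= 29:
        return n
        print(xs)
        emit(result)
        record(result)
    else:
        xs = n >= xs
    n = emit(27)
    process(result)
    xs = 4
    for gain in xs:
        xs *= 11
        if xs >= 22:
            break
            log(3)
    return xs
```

Transformed code:
def op(result, xs, n):
    result = result[21]
    if 26 <= 29:
        return n
    else:
        xs = n >= xs
    n = emit(27)
    process(result)
    xs = 4
    for gain in xs:
        xs = xs * 11
        if xs >= 22:
            break
    return xs

xs = xs * 11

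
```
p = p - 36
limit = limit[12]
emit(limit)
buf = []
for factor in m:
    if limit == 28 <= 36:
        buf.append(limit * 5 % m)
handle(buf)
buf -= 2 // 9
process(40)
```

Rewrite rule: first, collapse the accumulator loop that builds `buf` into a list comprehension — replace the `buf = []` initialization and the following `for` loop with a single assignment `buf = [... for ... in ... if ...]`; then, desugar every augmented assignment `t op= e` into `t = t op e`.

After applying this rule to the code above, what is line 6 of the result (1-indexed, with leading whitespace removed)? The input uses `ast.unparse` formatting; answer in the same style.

Transformed code:
p = p - 36
limit = limit[12]
emit(limit)
buf = [limit * 5 % m for factor in m if limit == 28 <= 36]
handle(buf)
buf = buf - 2 // 9
process(40)

buf = buf - 2 // 9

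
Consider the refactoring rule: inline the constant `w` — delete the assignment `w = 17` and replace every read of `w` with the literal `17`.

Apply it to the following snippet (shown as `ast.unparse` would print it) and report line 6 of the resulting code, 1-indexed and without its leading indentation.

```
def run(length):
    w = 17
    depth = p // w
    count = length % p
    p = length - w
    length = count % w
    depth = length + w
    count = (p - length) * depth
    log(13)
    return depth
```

depth = length + 17

Transformed code:
def run(length):
    depth = p // 17
    count = length % p
    p = length - 17
    length = count % 17
    depth = length + 17
    count = (p - length) * depth
    log(13)
    return depth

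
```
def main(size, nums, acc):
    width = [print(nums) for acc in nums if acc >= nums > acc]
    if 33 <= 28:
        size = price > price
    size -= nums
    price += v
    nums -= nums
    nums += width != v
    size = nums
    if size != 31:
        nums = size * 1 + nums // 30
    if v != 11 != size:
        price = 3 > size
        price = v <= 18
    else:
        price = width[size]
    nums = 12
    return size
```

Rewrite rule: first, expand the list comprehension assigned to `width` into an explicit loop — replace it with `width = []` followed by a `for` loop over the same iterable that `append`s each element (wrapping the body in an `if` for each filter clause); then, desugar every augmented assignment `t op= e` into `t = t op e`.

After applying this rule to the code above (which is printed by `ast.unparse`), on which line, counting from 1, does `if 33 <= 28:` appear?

6

Transformed code:
def main(size, nums, acc):
    width = []
    for acc in nums:
        if acc >= nums > acc:
            width.append(print(nums))
    if 33 <= 28:
        size = price > price
    size = size - nums
    price = price + v
    nums = nums - nums
    nums = nums + (width != v)
    size = nums
    if size != 31:
        nums = size * 1 + nums // 30
    if v != 11 != size:
        price = 3 > size
        price = v <= 18
    else:
        price = width[size]
    nums = 12
    return size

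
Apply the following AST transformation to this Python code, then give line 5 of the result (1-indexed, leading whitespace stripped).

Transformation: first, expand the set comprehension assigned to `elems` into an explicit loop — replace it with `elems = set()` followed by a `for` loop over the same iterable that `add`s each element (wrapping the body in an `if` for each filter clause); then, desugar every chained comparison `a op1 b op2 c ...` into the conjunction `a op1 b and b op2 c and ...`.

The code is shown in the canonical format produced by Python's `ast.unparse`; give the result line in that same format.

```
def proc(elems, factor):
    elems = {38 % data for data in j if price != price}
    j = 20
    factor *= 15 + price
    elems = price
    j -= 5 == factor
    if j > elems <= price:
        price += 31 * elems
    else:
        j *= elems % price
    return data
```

elems.add(38 % data)

Transformed code:
def proc(elems, factor):
    elems = set()
    for data in j:
        if price != price:
            elems.add(38 % data)
    j = 20
    factor *= 15 + price
    elems = price
    j -= 5 == factor
    if j > elems and elems <= price:
        price += 31 * elems
    else:
        j *= elems % price
    return data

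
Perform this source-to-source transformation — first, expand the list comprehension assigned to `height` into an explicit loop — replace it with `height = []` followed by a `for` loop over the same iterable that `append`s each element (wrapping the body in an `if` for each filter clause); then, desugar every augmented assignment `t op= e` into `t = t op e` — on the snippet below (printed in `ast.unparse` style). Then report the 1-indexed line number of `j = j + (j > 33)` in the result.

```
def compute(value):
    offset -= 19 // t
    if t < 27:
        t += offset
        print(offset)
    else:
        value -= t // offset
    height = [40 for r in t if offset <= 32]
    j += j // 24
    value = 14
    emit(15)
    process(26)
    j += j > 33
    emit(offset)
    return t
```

16

Transformed code:
def compute(value):
    offset = offset - 19 // t
    if t < 27:
        t = t + offset
        print(offset)
    else:
        value = value - t // offset
    height = []
    for r in t:
        if offset <= 32:
            height.append(40)
    j = j + j // 24
    value = 14
    emit(15)
    process(26)
    j = j + (j > 33)
    emit(offset)
    return t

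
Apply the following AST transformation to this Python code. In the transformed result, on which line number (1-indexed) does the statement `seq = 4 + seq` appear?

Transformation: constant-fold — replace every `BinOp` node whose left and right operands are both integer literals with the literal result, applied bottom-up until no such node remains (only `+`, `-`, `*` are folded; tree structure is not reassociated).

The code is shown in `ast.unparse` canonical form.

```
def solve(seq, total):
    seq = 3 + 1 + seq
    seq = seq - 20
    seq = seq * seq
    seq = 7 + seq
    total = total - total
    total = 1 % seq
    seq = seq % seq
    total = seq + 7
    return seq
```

Transformed code:
def solve(seq, total):
    seq = 4 + seq
    seq = seq - 20
    seq = seq * seq
    seq = 7 + seq
    total = total - total
    total = 1 % seq
    seq = seq % seq
    total = seq + 7
    return seq

2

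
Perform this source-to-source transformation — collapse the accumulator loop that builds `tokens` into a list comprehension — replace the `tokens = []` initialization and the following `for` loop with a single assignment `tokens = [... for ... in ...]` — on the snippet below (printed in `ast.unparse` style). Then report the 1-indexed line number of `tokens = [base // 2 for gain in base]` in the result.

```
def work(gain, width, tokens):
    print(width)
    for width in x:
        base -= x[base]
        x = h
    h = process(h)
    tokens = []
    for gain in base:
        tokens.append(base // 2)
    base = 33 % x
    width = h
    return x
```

Transformed code:
def work(gain, width, tokens):
    print(width)
    for width in x:
        base -= x[base]
        x = h
    h = process(h)
    tokens = [base // 2 for gain in base]
    base = 33 % x
    width = h
    return x

7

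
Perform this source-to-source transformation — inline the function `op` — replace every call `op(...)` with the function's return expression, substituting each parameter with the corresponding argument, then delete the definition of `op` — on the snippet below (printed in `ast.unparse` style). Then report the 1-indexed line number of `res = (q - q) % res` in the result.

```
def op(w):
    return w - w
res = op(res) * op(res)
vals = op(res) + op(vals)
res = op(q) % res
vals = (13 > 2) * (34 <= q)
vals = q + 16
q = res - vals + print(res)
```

Transformed code:
res = (res - res) * (res - res)
vals = res - res + (vals - vals)
res = (q - q) % res
vals = (13 > 2) * (34 <= q)
vals = q + 16
q = res - vals + print(res)

3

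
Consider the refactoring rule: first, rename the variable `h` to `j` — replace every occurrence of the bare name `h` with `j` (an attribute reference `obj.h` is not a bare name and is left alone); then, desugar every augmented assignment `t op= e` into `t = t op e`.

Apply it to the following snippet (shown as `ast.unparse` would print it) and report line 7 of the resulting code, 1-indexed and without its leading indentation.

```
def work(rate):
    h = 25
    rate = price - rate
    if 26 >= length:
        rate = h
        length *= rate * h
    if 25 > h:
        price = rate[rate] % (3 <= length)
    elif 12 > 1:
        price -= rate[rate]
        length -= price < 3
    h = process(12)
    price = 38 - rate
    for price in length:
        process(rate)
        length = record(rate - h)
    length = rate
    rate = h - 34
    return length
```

if 25 > j:

Transformed code:
def work(rate):
    j = 25
    rate = price - rate
    if 26 >= length:
        rate = j
        length = length * (rate * j)
    if 25 > j:
        price = rate[rate] % (3 <= length)
    elif 12 > 1:
        price = price - rate[rate]
        length = length - (price < 3)
    j = process(12)
    price = 38 - rate
    for price in length:
        process(rate)
        length = record(rate - j)
    length = rate
    rate = j - 34
    return length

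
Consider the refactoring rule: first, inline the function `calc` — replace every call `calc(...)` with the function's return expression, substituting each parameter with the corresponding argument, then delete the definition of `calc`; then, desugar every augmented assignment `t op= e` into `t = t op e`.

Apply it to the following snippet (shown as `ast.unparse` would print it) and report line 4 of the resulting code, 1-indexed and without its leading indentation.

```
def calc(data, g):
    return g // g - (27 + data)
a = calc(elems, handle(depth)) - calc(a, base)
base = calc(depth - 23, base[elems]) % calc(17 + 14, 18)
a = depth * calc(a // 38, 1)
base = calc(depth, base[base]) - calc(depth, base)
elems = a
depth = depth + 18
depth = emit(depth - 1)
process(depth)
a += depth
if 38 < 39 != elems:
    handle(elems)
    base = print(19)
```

Transformed code:
a = handle(depth) // handle(depth) - (27 + elems) - (base // base - (27 + a))
base = (base[elems] // base[elems] - (27 + (depth - 23))) % (18 // 18 - (27 + (17 + 14)))
a = depth * (1 // 1 - (27 + a // 38))
base = base[base] // base[base] - (27 + depth) - (base // base - (27 + depth))
elems = a
depth = depth + 18
depth = emit(depth - 1)
process(depth)
a = a + depth
if 38 < 39 != elems:
    handle(elems)
    base = print(19)

base = base[base] // base[base] - (27 + depth) - (base // base - (27 + depth))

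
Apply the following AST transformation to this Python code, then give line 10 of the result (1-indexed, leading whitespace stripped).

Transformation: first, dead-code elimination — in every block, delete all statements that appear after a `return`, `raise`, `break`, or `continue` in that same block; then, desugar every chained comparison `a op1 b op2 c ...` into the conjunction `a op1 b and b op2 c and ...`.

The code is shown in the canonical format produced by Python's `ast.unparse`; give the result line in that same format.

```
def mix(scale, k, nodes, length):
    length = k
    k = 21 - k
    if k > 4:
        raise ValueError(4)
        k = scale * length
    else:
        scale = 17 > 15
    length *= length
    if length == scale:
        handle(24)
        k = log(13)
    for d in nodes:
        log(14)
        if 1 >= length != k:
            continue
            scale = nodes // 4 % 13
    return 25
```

Transformed code:
def mix(scale, k, nodes, length):
    length = k
    k = 21 - k
    if k > 4:
        raise ValueError(4)
    else:
        scale = 17 > 15
    length *= length
    if length == scale:
        handle(24)
        k = log(13)
    for d in nodes:
        log(14)
        if 1 >= length and length != k:
            continue
    return 25

handle(24)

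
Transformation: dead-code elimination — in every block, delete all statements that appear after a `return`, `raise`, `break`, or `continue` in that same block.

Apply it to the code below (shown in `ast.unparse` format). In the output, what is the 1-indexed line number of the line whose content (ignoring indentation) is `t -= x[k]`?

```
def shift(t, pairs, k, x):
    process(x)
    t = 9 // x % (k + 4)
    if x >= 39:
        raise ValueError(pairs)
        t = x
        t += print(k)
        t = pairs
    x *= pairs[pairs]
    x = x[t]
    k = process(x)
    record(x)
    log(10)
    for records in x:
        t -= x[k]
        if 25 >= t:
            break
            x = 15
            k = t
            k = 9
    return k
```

Transformed code:
def shift(t, pairs, k, x):
    process(x)
    t = 9 // x % (k + 4)
    if x >= 39:
        raise ValueError(pairs)
    x *= pairs[pairs]
    x = x[t]
    k = process(x)
    record(x)
    log(10)
    for records in x:
        t -= x[k]
        if 25 >= t:
            break
    return k

12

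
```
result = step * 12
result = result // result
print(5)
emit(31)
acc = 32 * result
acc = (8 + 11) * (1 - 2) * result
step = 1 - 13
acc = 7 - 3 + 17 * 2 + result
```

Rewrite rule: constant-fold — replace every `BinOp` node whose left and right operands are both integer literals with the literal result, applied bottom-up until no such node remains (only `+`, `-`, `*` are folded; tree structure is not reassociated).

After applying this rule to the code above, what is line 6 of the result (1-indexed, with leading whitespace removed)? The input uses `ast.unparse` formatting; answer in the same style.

acc = -19 * result

Transformed code:
result = step * 12
result = result // result
print(5)
emit(31)
acc = 32 * result
acc = -19 * result
step = -12
acc = 38 + result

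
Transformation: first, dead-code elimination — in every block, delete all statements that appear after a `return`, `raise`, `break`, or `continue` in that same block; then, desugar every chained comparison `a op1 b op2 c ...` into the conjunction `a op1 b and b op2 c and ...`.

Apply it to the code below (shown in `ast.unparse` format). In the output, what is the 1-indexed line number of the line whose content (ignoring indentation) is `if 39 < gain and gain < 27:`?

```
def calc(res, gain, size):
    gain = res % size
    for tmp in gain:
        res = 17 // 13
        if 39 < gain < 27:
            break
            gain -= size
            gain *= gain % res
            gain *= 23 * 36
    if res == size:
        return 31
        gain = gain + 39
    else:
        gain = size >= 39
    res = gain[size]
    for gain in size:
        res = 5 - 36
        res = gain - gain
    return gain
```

5

Transformed code:
def calc(res, gain, size):
    gain = res % size
    for tmp in gain:
        res = 17 // 13
        if 39 < gain and gain < 27:
            break
    if res == size:
        return 31
    else:
        gain = size >= 39
    res = gain[size]
    for gain in size:
        res = 5 - 36
        res = gain - gain
    return gain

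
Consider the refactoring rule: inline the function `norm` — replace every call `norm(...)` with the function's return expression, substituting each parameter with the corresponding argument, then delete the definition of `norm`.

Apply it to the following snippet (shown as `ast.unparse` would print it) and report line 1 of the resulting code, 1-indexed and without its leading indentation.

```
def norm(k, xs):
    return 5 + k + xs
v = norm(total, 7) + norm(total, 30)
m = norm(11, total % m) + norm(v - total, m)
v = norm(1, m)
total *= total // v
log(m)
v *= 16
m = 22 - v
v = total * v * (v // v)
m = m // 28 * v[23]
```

Transformed code:
v = 5 + total + 7 + (5 + total + 30)
m = 5 + 11 + total % m + (5 + (v - total) + m)
v = 5 + 1 + m
total *= total // v
log(m)
v *= 16
m = 22 - v
v = total * v * (v // v)
m = m // 28 * v[23]

v = 5 + total + 7 + (5 + total + 30)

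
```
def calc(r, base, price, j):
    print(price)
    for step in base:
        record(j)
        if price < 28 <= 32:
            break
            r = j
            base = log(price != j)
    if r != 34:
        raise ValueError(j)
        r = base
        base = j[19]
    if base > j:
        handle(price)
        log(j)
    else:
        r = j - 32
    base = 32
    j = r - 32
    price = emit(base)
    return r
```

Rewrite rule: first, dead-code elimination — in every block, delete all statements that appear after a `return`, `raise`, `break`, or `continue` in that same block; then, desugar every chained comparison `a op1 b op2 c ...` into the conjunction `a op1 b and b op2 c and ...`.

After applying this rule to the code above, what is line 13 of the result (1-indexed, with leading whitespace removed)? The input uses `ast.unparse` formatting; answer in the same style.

Transformed code:
def calc(r, base, price, j):
    print(price)
    for step in base:
        record(j)
        if price < 28 and 28 <= 32:
            break
    if r != 34:
        raise ValueError(j)
    if base > j:
        handle(price)
        log(j)
    else:
        r = j - 32
    base = 32
    j = r - 32
    price = emit(base)
    return r

r = j - 32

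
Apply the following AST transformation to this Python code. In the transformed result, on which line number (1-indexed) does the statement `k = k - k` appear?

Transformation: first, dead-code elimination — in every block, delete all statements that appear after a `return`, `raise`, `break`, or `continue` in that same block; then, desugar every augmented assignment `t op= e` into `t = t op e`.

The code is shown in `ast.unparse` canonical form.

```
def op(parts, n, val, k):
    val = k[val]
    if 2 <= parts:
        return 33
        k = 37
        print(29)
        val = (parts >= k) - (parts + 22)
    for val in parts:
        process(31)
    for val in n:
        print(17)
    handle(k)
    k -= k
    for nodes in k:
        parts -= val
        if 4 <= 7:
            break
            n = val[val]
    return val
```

Transformed code:
def op(parts, n, val, k):
    val = k[val]
    if 2 <= parts:
        return 33
    for val in parts:
        process(31)
    for val in n:
        print(17)
    handle(k)
    k = k - k
    for nodes in k:
        parts = parts - val
        if 4 <= 7:
            break
    return val

10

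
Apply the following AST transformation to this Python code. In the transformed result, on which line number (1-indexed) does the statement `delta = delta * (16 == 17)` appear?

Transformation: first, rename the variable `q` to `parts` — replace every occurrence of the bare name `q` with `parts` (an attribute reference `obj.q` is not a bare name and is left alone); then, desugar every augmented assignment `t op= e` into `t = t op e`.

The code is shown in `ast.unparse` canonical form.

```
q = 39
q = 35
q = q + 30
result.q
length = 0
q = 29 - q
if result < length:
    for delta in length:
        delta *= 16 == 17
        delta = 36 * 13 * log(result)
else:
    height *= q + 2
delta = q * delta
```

Transformed code:
parts = 39
parts = 35
parts = parts + 30
result.q
length = 0
parts = 29 - parts
if result < length:
    for delta in length:
        delta = delta * (16 == 17)
        delta = 36 * 13 * log(result)
else:
    height = height * (parts + 2)
delta = parts * delta

9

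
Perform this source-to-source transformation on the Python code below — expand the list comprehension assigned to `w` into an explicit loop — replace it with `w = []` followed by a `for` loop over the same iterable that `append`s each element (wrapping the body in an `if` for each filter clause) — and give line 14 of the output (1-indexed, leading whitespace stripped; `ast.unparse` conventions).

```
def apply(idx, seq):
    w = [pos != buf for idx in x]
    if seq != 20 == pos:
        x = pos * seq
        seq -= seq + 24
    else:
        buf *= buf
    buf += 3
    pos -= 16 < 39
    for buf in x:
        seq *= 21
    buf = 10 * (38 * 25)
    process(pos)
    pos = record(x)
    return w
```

buf = 10 * (38 * 25)

Transformed code:
def apply(idx, seq):
    w = []
    for idx in x:
        w.append(pos != buf)
    if seq != 20 == pos:
        x = pos * seq
        seq -= seq + 24
    else:
        buf *= buf
    buf += 3
    pos -= 16 < 39
    for buf in x:
        seq *= 21
    buf = 10 * (38 * 25)
    process(pos)
    pos = record(x)
    return w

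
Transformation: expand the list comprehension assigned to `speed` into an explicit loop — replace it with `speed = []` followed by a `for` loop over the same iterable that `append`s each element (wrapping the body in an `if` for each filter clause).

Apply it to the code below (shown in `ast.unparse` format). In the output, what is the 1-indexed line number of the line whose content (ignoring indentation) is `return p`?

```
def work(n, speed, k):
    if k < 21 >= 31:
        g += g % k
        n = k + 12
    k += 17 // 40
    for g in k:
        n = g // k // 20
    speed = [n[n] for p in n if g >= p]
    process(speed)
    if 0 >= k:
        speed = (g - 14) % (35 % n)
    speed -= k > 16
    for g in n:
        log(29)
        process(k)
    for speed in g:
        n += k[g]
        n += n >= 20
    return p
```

Transformed code:
def work(n, speed, k):
    if k < 21 >= 31:
        g += g % k
        n = k + 12
    k += 17 // 40
    for g in k:
        n = g // k // 20
    speed = []
    for p in n:
        if g >= p:
            speed.append(n[n])
    process(speed)
    if 0 >= k:
        speed = (g - 14) % (35 % n)
    speed -= k > 16
    for g in n:
        log(29)
        process(k)
    for speed in g:
        n += k[g]
        n += n >= 20
    return p

22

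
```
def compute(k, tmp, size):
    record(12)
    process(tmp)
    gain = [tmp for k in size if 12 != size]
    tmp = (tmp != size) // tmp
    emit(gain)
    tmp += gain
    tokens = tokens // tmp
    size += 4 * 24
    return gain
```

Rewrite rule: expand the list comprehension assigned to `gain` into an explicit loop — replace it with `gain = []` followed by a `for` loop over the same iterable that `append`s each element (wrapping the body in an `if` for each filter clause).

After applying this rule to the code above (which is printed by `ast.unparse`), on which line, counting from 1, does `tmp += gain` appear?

Transformed code:
def compute(k, tmp, size):
    record(12)
    process(tmp)
    gain = []
    for k in size:
        if 12 != size:
            gain.append(tmp)
    tmp = (tmp != size) // tmp
    emit(gain)
    tmp += gain
    tokens = tokens // tmp
    size += 4 * 24
    return gain

10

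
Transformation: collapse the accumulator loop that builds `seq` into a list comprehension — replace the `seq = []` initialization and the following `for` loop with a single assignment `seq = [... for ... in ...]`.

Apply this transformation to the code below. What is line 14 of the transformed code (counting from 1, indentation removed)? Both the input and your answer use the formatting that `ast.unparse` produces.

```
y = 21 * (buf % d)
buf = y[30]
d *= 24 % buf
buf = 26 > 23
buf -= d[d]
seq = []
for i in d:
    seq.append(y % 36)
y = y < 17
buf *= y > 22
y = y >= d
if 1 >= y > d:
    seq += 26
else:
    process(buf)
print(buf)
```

Transformed code:
y = 21 * (buf % d)
buf = y[30]
d *= 24 % buf
buf = 26 > 23
buf -= d[d]
seq = [y % 36 for i in d]
y = y < 17
buf *= y > 22
y = y >= d
if 1 >= y > d:
    seq += 26
else:
    process(buf)
print(buf)

print(buf)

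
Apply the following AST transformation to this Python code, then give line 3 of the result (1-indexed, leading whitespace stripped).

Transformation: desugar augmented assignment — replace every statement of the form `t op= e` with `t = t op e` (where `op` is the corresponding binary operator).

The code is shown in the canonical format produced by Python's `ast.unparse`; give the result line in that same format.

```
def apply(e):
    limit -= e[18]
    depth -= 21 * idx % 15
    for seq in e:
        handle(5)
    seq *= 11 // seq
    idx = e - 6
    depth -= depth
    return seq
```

depth = depth - 21 * idx % 15

Transformed code:
def apply(e):
    limit = limit - e[18]
    depth = depth - 21 * idx % 15
    for seq in e:
        handle(5)
    seq = seq * (11 // seq)
    idx = e - 6
    depth = depth - depth
    return seq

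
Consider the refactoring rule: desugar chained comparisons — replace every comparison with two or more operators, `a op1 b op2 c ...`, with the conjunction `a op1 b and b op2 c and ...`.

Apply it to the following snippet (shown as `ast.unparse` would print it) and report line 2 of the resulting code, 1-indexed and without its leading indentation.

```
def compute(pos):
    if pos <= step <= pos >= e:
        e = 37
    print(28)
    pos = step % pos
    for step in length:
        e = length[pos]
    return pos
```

if pos <= step and step <= pos and (pos >= e):

Transformed code:
def compute(pos):
    if pos <= step and step <= pos and (pos >= e):
        e = 37
    print(28)
    pos = step % pos
    for step in length:
        e = length[pos]
    return pos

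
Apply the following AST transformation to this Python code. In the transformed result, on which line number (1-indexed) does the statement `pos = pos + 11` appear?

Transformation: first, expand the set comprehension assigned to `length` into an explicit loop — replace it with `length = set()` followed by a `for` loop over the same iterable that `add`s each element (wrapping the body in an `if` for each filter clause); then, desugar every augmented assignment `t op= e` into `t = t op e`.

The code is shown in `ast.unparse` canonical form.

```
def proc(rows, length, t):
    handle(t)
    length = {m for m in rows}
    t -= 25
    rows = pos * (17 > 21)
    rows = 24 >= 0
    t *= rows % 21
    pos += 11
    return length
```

Transformed code:
def proc(rows, length, t):
    handle(t)
    length = set()
    for m in rows:
        length.add(m)
    t = t - 25
    rows = pos * (17 > 21)
    rows = 24 >= 0
    t = t * (rows % 21)
    pos = pos + 11
    return length

10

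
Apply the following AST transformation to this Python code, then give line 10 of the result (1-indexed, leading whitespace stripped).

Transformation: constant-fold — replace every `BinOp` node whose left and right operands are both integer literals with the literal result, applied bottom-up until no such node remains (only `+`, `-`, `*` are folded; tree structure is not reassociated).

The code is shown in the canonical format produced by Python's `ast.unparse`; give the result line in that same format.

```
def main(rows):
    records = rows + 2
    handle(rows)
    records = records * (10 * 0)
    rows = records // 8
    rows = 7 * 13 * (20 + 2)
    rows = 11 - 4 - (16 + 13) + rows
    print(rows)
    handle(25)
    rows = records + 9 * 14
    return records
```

Transformed code:
def main(rows):
    records = rows + 2
    handle(rows)
    records = records * 0
    rows = records // 8
    rows = 2002
    rows = -22 + rows
    print(rows)
    handle(25)
    rows = records + 126
    return records

rows = records + 126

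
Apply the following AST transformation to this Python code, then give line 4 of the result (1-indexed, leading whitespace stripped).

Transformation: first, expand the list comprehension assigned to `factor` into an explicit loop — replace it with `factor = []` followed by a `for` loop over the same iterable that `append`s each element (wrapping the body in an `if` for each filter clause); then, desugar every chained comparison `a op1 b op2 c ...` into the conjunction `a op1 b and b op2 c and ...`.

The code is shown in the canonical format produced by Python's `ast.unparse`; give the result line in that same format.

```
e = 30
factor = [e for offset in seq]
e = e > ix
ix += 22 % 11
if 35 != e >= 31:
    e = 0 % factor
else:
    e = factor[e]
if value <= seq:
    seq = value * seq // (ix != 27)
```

factor.append(e)

Transformed code:
e = 30
factor = []
for offset in seq:
    factor.append(e)
e = e > ix
ix += 22 % 11
if 35 != e and e >= 31:
    e = 0 % factor
else:
    e = factor[e]
if value <= seq:
    seq = value * seq // (ix != 27)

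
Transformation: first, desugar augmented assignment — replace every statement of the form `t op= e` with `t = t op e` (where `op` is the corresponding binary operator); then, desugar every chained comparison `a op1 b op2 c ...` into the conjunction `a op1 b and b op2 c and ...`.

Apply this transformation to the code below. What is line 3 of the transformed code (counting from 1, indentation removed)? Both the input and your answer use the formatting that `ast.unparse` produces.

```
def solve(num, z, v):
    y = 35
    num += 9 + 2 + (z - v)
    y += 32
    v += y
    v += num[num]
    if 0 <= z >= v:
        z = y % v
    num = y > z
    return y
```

num = num + (9 + 2 + (z - v))

Transformed code:
def solve(num, z, v):
    y = 35
    num = num + (9 + 2 + (z - v))
    y = y + 32
    v = v + y
    v = v + num[num]
    if 0 <= z and z >= v:
        z = y % v
    num = y > z
    return y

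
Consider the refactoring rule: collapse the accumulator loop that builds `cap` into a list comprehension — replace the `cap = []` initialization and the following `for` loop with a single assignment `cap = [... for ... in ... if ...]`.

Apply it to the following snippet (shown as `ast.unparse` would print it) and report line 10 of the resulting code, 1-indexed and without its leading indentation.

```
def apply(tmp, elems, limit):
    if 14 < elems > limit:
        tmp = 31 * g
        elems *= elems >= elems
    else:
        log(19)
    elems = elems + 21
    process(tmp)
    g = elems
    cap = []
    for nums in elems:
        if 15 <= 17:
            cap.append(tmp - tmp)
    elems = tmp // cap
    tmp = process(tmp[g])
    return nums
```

Transformed code:
def apply(tmp, elems, limit):
    if 14 < elems > limit:
        tmp = 31 * g
        elems *= elems >= elems
    else:
        log(19)
    elems = elems + 21
    process(tmp)
    g = elems
    cap = [tmp - tmp for nums in elems if 15 <= 17]
    elems = tmp // cap
    tmp = process(tmp[g])
    return nums

cap = [tmp - tmp for nums in elems if 15 <= 17]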